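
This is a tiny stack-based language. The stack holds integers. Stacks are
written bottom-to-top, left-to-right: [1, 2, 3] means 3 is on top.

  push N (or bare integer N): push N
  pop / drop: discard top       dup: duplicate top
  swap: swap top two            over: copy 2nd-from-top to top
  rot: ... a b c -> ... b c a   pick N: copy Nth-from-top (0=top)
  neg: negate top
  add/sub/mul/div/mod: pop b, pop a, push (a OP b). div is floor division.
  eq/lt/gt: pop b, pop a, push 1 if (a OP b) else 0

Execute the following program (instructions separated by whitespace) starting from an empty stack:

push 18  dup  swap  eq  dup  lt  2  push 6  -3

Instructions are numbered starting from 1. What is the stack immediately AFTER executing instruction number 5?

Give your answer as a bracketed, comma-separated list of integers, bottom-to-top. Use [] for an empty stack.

Answer: [1, 1]

Derivation:
Step 1 ('push 18'): [18]
Step 2 ('dup'): [18, 18]
Step 3 ('swap'): [18, 18]
Step 4 ('eq'): [1]
Step 5 ('dup'): [1, 1]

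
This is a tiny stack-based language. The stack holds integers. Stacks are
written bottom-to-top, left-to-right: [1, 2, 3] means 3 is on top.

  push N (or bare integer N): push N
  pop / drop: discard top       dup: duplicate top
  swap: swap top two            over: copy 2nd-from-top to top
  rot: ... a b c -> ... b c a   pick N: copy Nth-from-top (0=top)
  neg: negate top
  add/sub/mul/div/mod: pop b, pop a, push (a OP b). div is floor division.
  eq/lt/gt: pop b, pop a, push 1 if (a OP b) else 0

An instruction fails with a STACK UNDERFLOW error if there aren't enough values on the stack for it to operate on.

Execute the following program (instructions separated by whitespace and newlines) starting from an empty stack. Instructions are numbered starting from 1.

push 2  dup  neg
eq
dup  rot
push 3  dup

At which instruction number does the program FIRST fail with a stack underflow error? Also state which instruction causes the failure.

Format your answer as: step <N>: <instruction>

Step 1 ('push 2'): stack = [2], depth = 1
Step 2 ('dup'): stack = [2, 2], depth = 2
Step 3 ('neg'): stack = [2, -2], depth = 2
Step 4 ('eq'): stack = [0], depth = 1
Step 5 ('dup'): stack = [0, 0], depth = 2
Step 6 ('rot'): needs 3 value(s) but depth is 2 — STACK UNDERFLOW

Answer: step 6: rot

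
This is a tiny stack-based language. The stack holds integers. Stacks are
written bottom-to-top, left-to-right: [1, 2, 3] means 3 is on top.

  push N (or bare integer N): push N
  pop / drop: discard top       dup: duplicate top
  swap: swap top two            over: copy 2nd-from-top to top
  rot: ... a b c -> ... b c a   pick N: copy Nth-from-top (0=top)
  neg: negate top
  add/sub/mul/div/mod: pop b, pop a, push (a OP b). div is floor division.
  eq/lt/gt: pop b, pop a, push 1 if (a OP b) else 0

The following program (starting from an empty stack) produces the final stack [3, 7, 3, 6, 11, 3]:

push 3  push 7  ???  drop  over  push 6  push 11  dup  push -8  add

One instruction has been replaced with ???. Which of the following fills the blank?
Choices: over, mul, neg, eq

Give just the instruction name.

Answer: over

Derivation:
Stack before ???: [3, 7]
Stack after ???:  [3, 7, 3]
Checking each choice:
  over: MATCH
  mul: stack underflow (need 2, have 0)
  neg: stack underflow (need 2, have 1)
  eq: stack underflow (need 2, have 0)


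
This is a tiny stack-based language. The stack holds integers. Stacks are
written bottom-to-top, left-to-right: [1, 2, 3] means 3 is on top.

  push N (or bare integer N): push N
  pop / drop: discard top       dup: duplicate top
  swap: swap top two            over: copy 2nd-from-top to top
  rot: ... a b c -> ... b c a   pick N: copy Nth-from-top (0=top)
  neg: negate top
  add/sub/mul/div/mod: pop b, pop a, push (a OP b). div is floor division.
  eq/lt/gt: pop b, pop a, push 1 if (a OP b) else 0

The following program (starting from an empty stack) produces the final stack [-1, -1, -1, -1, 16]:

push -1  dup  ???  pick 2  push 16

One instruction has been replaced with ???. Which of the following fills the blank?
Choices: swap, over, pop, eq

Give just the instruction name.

Answer: over

Derivation:
Stack before ???: [-1, -1]
Stack after ???:  [-1, -1, -1]
Checking each choice:
  swap: stack underflow (need 3, have 2)
  over: MATCH
  pop: stack underflow (need 3, have 1)
  eq: stack underflow (need 3, have 1)


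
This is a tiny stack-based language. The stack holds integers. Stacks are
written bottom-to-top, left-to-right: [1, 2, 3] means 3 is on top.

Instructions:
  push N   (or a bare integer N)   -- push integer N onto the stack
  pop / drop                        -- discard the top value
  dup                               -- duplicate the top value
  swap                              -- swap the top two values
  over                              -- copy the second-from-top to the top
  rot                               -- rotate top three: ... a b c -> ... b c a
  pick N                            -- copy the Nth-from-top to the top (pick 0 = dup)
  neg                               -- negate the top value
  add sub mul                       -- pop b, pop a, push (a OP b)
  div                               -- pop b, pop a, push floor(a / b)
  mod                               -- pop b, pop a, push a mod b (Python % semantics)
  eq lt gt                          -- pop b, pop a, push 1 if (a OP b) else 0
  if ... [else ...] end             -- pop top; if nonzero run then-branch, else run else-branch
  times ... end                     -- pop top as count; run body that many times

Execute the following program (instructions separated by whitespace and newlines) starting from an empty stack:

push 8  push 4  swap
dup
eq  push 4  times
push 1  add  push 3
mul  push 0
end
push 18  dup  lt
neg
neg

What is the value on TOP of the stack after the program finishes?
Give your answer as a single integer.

Answer: 0

Derivation:
After 'push 8': [8]
After 'push 4': [8, 4]
After 'swap': [4, 8]
After 'dup': [4, 8, 8]
After 'eq': [4, 1]
After 'push 4': [4, 1, 4]
After 'times': [4, 1]
After 'push 1': [4, 1, 1]
After 'add': [4, 2]
After 'push 3': [4, 2, 3]
  ...
After 'push 1': [4, 6, 3, 3, 0, 1]
After 'add': [4, 6, 3, 3, 1]
After 'push 3': [4, 6, 3, 3, 1, 3]
After 'mul': [4, 6, 3, 3, 3]
After 'push 0': [4, 6, 3, 3, 3, 0]
After 'push 18': [4, 6, 3, 3, 3, 0, 18]
After 'dup': [4, 6, 3, 3, 3, 0, 18, 18]
After 'lt': [4, 6, 3, 3, 3, 0, 0]
After 'neg': [4, 6, 3, 3, 3, 0, 0]
After 'neg': [4, 6, 3, 3, 3, 0, 0]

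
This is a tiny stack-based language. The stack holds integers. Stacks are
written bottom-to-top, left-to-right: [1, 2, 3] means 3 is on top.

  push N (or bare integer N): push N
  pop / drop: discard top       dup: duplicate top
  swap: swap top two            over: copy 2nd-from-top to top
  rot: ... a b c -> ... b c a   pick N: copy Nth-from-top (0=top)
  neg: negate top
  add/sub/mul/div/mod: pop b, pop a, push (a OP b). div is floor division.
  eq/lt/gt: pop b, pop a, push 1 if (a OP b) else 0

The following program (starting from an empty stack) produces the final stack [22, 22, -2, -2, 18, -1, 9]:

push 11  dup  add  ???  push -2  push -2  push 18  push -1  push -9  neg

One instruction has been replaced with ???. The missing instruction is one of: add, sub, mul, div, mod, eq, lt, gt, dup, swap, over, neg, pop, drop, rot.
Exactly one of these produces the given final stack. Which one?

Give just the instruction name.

Answer: dup

Derivation:
Stack before ???: [22]
Stack after ???:  [22, 22]
The instruction that transforms [22] -> [22, 22] is: dup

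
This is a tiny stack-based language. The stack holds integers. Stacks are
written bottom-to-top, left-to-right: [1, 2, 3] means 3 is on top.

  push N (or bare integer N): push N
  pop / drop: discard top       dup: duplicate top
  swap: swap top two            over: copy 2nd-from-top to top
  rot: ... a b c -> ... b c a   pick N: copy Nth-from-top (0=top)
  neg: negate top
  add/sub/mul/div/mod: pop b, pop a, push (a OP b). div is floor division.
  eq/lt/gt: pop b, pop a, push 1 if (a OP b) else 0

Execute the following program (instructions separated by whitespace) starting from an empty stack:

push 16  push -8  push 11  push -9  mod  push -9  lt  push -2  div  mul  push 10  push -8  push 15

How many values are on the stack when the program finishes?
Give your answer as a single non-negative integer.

Answer: 5

Derivation:
After 'push 16': stack = [16] (depth 1)
After 'push -8': stack = [16, -8] (depth 2)
After 'push 11': stack = [16, -8, 11] (depth 3)
After 'push -9': stack = [16, -8, 11, -9] (depth 4)
After 'mod': stack = [16, -8, -7] (depth 3)
After 'push -9': stack = [16, -8, -7, -9] (depth 4)
After 'lt': stack = [16, -8, 0] (depth 3)
After 'push -2': stack = [16, -8, 0, -2] (depth 4)
After 'div': stack = [16, -8, 0] (depth 3)
After 'mul': stack = [16, 0] (depth 2)
After 'push 10': stack = [16, 0, 10] (depth 3)
After 'push -8': stack = [16, 0, 10, -8] (depth 4)
After 'push 15': stack = [16, 0, 10, -8, 15] (depth 5)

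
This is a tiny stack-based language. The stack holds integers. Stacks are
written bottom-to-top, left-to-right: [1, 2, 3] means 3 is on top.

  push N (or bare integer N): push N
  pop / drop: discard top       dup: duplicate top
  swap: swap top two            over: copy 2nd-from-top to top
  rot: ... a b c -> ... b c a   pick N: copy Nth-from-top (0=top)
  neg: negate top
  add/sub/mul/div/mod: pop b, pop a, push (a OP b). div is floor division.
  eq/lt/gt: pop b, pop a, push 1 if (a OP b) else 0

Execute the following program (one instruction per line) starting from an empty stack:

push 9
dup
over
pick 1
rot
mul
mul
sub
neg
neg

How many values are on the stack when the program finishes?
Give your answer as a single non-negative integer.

After 'push 9': stack = [9] (depth 1)
After 'dup': stack = [9, 9] (depth 2)
After 'over': stack = [9, 9, 9] (depth 3)
After 'pick 1': stack = [9, 9, 9, 9] (depth 4)
After 'rot': stack = [9, 9, 9, 9] (depth 4)
After 'mul': stack = [9, 9, 81] (depth 3)
After 'mul': stack = [9, 729] (depth 2)
After 'sub': stack = [-720] (depth 1)
After 'neg': stack = [720] (depth 1)
After 'neg': stack = [-720] (depth 1)

Answer: 1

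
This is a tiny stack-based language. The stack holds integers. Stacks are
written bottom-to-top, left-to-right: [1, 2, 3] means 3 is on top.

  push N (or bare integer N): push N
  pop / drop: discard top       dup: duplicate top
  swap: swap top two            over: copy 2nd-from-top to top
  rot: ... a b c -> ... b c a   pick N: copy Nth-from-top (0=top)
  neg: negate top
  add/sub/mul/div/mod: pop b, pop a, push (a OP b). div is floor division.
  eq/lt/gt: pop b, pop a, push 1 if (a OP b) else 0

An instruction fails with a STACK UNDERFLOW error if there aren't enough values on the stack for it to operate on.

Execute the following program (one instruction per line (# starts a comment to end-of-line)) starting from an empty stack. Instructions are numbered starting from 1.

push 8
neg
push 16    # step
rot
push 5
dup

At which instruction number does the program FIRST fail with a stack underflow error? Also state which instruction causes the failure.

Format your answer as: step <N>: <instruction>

Step 1 ('push 8'): stack = [8], depth = 1
Step 2 ('neg'): stack = [-8], depth = 1
Step 3 ('push 16'): stack = [-8, 16], depth = 2
Step 4 ('rot'): needs 3 value(s) but depth is 2 — STACK UNDERFLOW

Answer: step 4: rot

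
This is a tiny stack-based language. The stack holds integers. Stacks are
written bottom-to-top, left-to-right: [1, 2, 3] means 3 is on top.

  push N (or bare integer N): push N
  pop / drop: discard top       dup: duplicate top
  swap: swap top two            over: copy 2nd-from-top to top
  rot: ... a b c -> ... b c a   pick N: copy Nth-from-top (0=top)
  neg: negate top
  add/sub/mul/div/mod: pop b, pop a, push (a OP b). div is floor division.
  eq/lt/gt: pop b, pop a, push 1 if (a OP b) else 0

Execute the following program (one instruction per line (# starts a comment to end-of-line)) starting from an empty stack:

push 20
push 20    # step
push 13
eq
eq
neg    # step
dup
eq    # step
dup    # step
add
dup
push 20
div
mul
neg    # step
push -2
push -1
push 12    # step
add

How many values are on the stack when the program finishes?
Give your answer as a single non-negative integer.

Answer: 3

Derivation:
After 'push 20': stack = [20] (depth 1)
After 'push 20': stack = [20, 20] (depth 2)
After 'push 13': stack = [20, 20, 13] (depth 3)
After 'eq': stack = [20, 0] (depth 2)
After 'eq': stack = [0] (depth 1)
After 'neg': stack = [0] (depth 1)
After 'dup': stack = [0, 0] (depth 2)
After 'eq': stack = [1] (depth 1)
After 'dup': stack = [1, 1] (depth 2)
After 'add': stack = [2] (depth 1)
After 'dup': stack = [2, 2] (depth 2)
After 'push 20': stack = [2, 2, 20] (depth 3)
After 'div': stack = [2, 0] (depth 2)
After 'mul': stack = [0] (depth 1)
After 'neg': stack = [0] (depth 1)
After 'push -2': stack = [0, -2] (depth 2)
After 'push -1': stack = [0, -2, -1] (depth 3)
After 'push 12': stack = [0, -2, -1, 12] (depth 4)
After 'add': stack = [0, -2, 11] (depth 3)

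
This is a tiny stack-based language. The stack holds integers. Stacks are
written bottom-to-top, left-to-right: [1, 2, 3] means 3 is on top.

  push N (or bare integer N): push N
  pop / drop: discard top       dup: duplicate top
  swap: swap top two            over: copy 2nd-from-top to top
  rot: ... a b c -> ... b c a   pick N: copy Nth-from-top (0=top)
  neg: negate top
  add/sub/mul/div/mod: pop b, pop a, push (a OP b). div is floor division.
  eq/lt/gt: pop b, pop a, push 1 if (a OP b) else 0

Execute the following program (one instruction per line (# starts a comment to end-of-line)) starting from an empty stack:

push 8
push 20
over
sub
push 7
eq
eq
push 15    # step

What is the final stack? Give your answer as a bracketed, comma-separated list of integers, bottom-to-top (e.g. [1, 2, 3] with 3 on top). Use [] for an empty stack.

After 'push 8': [8]
After 'push 20': [8, 20]
After 'over': [8, 20, 8]
After 'sub': [8, 12]
After 'push 7': [8, 12, 7]
After 'eq': [8, 0]
After 'eq': [0]
After 'push 15': [0, 15]

Answer: [0, 15]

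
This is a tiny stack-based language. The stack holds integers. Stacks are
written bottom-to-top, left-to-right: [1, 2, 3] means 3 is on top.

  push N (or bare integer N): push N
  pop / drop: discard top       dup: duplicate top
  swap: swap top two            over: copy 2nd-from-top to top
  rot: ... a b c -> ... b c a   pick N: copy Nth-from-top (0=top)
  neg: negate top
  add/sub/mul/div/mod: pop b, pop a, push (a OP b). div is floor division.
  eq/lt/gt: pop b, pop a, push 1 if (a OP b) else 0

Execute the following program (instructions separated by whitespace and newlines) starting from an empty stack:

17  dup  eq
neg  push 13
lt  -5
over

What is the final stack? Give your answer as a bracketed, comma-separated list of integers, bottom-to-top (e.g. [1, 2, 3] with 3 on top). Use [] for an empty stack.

After 'push 17': [17]
After 'dup': [17, 17]
After 'eq': [1]
After 'neg': [-1]
After 'push 13': [-1, 13]
After 'lt': [1]
After 'push -5': [1, -5]
After 'over': [1, -5, 1]

Answer: [1, -5, 1]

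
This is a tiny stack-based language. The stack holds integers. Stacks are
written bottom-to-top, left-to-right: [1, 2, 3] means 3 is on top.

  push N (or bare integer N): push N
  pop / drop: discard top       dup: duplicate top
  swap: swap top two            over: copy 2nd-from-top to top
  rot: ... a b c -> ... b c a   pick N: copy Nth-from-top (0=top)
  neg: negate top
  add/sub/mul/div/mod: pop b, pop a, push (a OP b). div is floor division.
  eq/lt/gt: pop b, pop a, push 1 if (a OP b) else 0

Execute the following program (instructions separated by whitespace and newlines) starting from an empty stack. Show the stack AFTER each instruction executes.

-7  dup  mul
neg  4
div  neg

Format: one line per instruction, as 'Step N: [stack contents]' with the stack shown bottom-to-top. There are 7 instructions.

Step 1: [-7]
Step 2: [-7, -7]
Step 3: [49]
Step 4: [-49]
Step 5: [-49, 4]
Step 6: [-13]
Step 7: [13]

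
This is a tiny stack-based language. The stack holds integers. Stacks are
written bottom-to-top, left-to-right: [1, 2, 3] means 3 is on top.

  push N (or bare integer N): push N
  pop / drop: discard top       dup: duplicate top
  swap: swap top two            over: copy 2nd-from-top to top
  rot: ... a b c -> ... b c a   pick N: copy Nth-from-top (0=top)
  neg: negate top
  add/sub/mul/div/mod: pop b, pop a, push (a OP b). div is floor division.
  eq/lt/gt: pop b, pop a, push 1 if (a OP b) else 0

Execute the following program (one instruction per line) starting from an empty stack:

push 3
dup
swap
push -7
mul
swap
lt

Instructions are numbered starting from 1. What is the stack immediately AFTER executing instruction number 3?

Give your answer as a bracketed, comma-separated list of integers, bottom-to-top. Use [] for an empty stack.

Answer: [3, 3]

Derivation:
Step 1 ('push 3'): [3]
Step 2 ('dup'): [3, 3]
Step 3 ('swap'): [3, 3]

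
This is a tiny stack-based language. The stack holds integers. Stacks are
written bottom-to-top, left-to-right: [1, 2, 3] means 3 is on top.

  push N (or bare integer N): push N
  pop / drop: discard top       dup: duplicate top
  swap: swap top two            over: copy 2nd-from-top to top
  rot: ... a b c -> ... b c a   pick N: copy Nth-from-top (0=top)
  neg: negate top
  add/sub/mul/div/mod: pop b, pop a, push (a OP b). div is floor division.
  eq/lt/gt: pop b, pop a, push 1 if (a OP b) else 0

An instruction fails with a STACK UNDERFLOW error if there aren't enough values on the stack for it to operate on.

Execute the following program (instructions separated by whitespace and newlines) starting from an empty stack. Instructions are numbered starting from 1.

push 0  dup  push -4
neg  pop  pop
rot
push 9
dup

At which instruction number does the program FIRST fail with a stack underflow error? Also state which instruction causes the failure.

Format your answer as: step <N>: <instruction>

Step 1 ('push 0'): stack = [0], depth = 1
Step 2 ('dup'): stack = [0, 0], depth = 2
Step 3 ('push -4'): stack = [0, 0, -4], depth = 3
Step 4 ('neg'): stack = [0, 0, 4], depth = 3
Step 5 ('pop'): stack = [0, 0], depth = 2
Step 6 ('pop'): stack = [0], depth = 1
Step 7 ('rot'): needs 3 value(s) but depth is 1 — STACK UNDERFLOW

Answer: step 7: rot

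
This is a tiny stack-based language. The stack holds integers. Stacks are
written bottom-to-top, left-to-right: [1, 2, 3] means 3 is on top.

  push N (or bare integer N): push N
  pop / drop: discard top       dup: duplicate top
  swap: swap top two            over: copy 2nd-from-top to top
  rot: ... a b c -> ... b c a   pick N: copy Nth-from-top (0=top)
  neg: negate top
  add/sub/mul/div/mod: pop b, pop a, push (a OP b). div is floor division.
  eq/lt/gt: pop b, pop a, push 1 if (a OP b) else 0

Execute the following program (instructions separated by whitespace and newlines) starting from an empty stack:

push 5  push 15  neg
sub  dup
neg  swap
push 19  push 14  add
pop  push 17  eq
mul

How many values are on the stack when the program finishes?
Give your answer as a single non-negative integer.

After 'push 5': stack = [5] (depth 1)
After 'push 15': stack = [5, 15] (depth 2)
After 'neg': stack = [5, -15] (depth 2)
After 'sub': stack = [20] (depth 1)
After 'dup': stack = [20, 20] (depth 2)
After 'neg': stack = [20, -20] (depth 2)
After 'swap': stack = [-20, 20] (depth 2)
After 'push 19': stack = [-20, 20, 19] (depth 3)
After 'push 14': stack = [-20, 20, 19, 14] (depth 4)
After 'add': stack = [-20, 20, 33] (depth 3)
After 'pop': stack = [-20, 20] (depth 2)
After 'push 17': stack = [-20, 20, 17] (depth 3)
After 'eq': stack = [-20, 0] (depth 2)
After 'mul': stack = [0] (depth 1)

Answer: 1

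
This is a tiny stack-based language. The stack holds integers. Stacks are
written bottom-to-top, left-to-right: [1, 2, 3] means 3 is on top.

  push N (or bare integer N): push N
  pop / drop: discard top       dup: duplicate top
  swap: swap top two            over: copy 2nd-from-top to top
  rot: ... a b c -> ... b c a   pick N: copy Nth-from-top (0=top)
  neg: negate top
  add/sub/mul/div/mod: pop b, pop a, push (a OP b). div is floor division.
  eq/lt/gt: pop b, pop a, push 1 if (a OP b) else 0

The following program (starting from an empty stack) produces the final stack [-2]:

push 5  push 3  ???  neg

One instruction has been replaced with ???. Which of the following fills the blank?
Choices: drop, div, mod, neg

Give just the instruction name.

Answer: mod

Derivation:
Stack before ???: [5, 3]
Stack after ???:  [2]
Checking each choice:
  drop: produces [-5]
  div: produces [-1]
  mod: MATCH
  neg: produces [5, 3]


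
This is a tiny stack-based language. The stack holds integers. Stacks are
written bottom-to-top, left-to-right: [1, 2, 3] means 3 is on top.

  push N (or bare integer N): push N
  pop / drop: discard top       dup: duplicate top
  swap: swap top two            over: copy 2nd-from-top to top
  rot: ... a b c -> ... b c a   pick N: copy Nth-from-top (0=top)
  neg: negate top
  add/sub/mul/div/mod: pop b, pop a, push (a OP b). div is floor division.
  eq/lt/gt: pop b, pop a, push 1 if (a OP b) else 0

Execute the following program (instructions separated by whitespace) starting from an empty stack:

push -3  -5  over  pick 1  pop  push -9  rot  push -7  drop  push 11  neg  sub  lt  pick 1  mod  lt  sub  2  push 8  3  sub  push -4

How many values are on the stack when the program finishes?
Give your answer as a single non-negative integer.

Answer: 4

Derivation:
After 'push -3': stack = [-3] (depth 1)
After 'push -5': stack = [-3, -5] (depth 2)
After 'over': stack = [-3, -5, -3] (depth 3)
After 'pick 1': stack = [-3, -5, -3, -5] (depth 4)
After 'pop': stack = [-3, -5, -3] (depth 3)
After 'push -9': stack = [-3, -5, -3, -9] (depth 4)
After 'rot': stack = [-3, -3, -9, -5] (depth 4)
After 'push -7': stack = [-3, -3, -9, -5, -7] (depth 5)
After 'drop': stack = [-3, -3, -9, -5] (depth 4)
After 'push 11': stack = [-3, -3, -9, -5, 11] (depth 5)
  ...
After 'lt': stack = [-3, -3, 1] (depth 3)
After 'pick 1': stack = [-3, -3, 1, -3] (depth 4)
After 'mod': stack = [-3, -3, -2] (depth 3)
After 'lt': stack = [-3, 1] (depth 2)
After 'sub': stack = [-4] (depth 1)
After 'push 2': stack = [-4, 2] (depth 2)
After 'push 8': stack = [-4, 2, 8] (depth 3)
After 'push 3': stack = [-4, 2, 8, 3] (depth 4)
After 'sub': stack = [-4, 2, 5] (depth 3)
After 'push -4': stack = [-4, 2, 5, -4] (depth 4)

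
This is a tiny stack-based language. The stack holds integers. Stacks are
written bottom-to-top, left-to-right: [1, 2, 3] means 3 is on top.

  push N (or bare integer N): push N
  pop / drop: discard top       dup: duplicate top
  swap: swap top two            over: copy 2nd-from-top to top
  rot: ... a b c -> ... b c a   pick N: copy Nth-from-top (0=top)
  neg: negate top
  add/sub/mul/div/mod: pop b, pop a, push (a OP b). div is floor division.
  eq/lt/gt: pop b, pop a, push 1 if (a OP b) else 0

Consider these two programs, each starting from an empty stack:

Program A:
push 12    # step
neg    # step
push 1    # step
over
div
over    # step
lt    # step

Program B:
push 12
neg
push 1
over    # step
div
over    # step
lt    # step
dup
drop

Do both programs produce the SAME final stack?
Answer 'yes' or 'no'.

Answer: yes

Derivation:
Program A trace:
  After 'push 12': [12]
  After 'neg': [-12]
  After 'push 1': [-12, 1]
  After 'over': [-12, 1, -12]
  After 'div': [-12, -1]
  After 'over': [-12, -1, -12]
  After 'lt': [-12, 0]
Program A final stack: [-12, 0]

Program B trace:
  After 'push 12': [12]
  After 'neg': [-12]
  After 'push 1': [-12, 1]
  After 'over': [-12, 1, -12]
  After 'div': [-12, -1]
  After 'over': [-12, -1, -12]
  After 'lt': [-12, 0]
  After 'dup': [-12, 0, 0]
  After 'drop': [-12, 0]
Program B final stack: [-12, 0]
Same: yes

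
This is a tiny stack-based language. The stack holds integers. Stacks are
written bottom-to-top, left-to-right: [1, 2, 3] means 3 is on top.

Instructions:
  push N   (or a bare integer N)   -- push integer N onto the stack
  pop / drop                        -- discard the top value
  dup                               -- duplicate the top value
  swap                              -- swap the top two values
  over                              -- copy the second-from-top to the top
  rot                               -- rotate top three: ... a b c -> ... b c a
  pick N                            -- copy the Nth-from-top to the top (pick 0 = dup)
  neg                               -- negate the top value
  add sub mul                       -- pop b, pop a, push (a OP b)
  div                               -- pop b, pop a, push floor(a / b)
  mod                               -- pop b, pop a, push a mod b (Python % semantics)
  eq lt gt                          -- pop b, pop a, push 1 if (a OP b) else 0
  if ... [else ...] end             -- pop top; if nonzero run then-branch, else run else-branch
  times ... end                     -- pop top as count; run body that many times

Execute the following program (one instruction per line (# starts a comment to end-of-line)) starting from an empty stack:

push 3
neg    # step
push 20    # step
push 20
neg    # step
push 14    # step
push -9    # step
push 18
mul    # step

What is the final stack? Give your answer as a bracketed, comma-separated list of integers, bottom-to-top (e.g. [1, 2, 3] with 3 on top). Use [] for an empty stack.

Answer: [-3, 20, -20, 14, -162]

Derivation:
After 'push 3': [3]
After 'neg': [-3]
After 'push 20': [-3, 20]
After 'push 20': [-3, 20, 20]
After 'neg': [-3, 20, -20]
After 'push 14': [-3, 20, -20, 14]
After 'push -9': [-3, 20, -20, 14, -9]
After 'push 18': [-3, 20, -20, 14, -9, 18]
After 'mul': [-3, 20, -20, 14, -162]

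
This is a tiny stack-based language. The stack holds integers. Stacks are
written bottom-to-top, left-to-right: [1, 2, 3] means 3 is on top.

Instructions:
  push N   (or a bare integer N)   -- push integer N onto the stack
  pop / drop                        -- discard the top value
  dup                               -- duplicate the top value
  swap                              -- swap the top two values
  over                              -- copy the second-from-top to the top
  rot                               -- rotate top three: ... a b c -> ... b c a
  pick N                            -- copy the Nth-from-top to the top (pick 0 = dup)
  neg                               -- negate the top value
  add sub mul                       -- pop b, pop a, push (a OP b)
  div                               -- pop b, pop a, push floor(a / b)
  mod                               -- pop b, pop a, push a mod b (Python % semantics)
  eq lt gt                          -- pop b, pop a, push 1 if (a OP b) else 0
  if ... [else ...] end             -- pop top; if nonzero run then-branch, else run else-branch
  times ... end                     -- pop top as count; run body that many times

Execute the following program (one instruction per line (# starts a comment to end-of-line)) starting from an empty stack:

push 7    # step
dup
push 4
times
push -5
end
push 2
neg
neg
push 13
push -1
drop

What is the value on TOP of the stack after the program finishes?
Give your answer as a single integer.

After 'push 7': [7]
After 'dup': [7, 7]
After 'push 4': [7, 7, 4]
After 'times': [7, 7]
After 'push -5': [7, 7, -5]
After 'push -5': [7, 7, -5, -5]
After 'push -5': [7, 7, -5, -5, -5]
After 'push -5': [7, 7, -5, -5, -5, -5]
After 'push 2': [7, 7, -5, -5, -5, -5, 2]
After 'neg': [7, 7, -5, -5, -5, -5, -2]
After 'neg': [7, 7, -5, -5, -5, -5, 2]
After 'push 13': [7, 7, -5, -5, -5, -5, 2, 13]
After 'push -1': [7, 7, -5, -5, -5, -5, 2, 13, -1]
After 'drop': [7, 7, -5, -5, -5, -5, 2, 13]

Answer: 13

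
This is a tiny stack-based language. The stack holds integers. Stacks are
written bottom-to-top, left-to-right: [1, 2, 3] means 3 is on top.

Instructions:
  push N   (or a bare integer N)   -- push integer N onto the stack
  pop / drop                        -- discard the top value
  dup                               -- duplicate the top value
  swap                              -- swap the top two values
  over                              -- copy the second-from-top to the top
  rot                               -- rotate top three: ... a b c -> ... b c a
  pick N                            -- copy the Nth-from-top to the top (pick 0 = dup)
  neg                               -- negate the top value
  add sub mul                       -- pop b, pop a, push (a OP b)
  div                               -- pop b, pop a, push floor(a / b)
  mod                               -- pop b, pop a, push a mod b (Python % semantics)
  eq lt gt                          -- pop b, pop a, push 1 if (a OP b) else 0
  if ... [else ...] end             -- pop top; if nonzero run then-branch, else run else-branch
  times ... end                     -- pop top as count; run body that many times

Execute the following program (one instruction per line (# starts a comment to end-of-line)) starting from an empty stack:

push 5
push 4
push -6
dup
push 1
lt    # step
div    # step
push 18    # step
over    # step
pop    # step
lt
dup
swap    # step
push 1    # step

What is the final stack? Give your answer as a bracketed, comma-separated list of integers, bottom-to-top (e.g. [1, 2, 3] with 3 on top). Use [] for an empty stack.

After 'push 5': [5]
After 'push 4': [5, 4]
After 'push -6': [5, 4, -6]
After 'dup': [5, 4, -6, -6]
After 'push 1': [5, 4, -6, -6, 1]
After 'lt': [5, 4, -6, 1]
After 'div': [5, 4, -6]
After 'push 18': [5, 4, -6, 18]
After 'over': [5, 4, -6, 18, -6]
After 'pop': [5, 4, -6, 18]
After 'lt': [5, 4, 1]
After 'dup': [5, 4, 1, 1]
After 'swap': [5, 4, 1, 1]
After 'push 1': [5, 4, 1, 1, 1]

Answer: [5, 4, 1, 1, 1]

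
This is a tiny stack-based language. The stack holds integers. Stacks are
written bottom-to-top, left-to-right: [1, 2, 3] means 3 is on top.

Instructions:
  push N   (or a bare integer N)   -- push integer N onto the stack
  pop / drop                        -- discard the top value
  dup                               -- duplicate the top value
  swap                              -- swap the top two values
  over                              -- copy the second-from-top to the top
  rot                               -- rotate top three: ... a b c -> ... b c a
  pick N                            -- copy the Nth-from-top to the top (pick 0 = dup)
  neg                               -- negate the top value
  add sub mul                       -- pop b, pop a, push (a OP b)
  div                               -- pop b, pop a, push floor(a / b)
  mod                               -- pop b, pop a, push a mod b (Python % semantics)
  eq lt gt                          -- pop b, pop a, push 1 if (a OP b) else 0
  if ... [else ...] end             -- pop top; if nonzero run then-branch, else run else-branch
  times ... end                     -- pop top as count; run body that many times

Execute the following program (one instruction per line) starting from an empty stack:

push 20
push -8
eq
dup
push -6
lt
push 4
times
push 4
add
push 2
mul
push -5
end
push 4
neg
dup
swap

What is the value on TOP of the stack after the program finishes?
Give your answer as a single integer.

After 'push 20': [20]
After 'push -8': [20, -8]
After 'eq': [0]
After 'dup': [0, 0]
After 'push -6': [0, 0, -6]
After 'lt': [0, 0]
After 'push 4': [0, 0, 4]
After 'times': [0, 0]
After 'push 4': [0, 0, 4]
After 'add': [0, 4]
  ...
After 'push -5': [0, 8, -2, -2, -5]
After 'push 4': [0, 8, -2, -2, -5, 4]
After 'add': [0, 8, -2, -2, -1]
After 'push 2': [0, 8, -2, -2, -1, 2]
After 'mul': [0, 8, -2, -2, -2]
After 'push -5': [0, 8, -2, -2, -2, -5]
After 'push 4': [0, 8, -2, -2, -2, -5, 4]
After 'neg': [0, 8, -2, -2, -2, -5, -4]
After 'dup': [0, 8, -2, -2, -2, -5, -4, -4]
After 'swap': [0, 8, -2, -2, -2, -5, -4, -4]

Answer: -4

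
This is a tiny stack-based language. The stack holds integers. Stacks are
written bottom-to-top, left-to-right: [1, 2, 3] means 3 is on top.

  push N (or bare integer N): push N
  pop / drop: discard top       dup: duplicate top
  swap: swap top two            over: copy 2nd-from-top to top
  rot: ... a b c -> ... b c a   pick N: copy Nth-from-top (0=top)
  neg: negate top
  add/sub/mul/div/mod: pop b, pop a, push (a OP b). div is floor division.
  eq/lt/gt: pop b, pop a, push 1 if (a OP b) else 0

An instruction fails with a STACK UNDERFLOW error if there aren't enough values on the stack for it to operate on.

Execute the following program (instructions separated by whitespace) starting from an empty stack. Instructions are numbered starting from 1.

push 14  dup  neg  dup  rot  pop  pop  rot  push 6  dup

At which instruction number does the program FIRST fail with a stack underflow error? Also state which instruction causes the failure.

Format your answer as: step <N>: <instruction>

Step 1 ('push 14'): stack = [14], depth = 1
Step 2 ('dup'): stack = [14, 14], depth = 2
Step 3 ('neg'): stack = [14, -14], depth = 2
Step 4 ('dup'): stack = [14, -14, -14], depth = 3
Step 5 ('rot'): stack = [-14, -14, 14], depth = 3
Step 6 ('pop'): stack = [-14, -14], depth = 2
Step 7 ('pop'): stack = [-14], depth = 1
Step 8 ('rot'): needs 3 value(s) but depth is 1 — STACK UNDERFLOW

Answer: step 8: rot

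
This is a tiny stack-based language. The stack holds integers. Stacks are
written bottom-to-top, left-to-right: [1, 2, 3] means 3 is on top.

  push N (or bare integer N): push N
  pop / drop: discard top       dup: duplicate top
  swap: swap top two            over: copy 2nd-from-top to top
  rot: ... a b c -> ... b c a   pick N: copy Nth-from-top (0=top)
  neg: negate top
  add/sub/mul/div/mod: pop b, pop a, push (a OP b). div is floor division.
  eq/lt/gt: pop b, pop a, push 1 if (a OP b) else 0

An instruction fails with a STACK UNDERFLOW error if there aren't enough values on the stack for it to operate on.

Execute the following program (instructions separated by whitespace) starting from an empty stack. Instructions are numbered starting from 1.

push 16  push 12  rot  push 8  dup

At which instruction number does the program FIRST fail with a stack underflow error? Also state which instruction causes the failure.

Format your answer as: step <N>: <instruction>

Answer: step 3: rot

Derivation:
Step 1 ('push 16'): stack = [16], depth = 1
Step 2 ('push 12'): stack = [16, 12], depth = 2
Step 3 ('rot'): needs 3 value(s) but depth is 2 — STACK UNDERFLOW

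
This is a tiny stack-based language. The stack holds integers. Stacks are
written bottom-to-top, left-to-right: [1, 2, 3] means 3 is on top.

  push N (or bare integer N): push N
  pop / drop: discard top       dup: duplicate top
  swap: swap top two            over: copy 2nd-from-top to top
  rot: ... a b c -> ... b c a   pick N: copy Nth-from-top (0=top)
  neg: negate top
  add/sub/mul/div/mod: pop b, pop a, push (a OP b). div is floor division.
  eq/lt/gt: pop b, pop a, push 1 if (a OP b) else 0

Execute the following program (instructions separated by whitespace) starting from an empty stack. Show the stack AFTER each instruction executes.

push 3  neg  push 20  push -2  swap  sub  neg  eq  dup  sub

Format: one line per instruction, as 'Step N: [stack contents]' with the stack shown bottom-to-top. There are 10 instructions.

Step 1: [3]
Step 2: [-3]
Step 3: [-3, 20]
Step 4: [-3, 20, -2]
Step 5: [-3, -2, 20]
Step 6: [-3, -22]
Step 7: [-3, 22]
Step 8: [0]
Step 9: [0, 0]
Step 10: [0]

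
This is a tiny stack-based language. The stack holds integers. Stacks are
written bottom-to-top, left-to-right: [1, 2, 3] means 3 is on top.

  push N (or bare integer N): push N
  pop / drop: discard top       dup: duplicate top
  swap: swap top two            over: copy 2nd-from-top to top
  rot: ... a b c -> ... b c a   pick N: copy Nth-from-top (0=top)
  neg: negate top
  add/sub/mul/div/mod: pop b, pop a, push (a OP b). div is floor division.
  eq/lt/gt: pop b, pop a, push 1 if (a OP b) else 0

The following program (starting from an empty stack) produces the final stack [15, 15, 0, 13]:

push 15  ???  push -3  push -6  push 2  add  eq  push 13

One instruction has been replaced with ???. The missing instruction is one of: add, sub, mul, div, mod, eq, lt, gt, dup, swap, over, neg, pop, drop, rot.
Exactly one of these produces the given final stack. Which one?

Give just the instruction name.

Stack before ???: [15]
Stack after ???:  [15, 15]
The instruction that transforms [15] -> [15, 15] is: dup

Answer: dup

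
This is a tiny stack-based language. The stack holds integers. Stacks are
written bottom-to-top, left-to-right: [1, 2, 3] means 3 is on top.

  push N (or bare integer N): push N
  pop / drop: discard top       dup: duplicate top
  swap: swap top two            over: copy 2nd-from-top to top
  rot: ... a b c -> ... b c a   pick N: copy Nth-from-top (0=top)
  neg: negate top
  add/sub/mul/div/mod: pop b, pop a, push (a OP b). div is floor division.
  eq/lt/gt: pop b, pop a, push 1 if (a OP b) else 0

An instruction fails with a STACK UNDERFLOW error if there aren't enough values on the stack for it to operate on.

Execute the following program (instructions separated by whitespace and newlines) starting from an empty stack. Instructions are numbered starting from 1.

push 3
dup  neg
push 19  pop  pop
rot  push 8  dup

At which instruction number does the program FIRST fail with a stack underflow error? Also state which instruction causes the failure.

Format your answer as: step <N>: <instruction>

Step 1 ('push 3'): stack = [3], depth = 1
Step 2 ('dup'): stack = [3, 3], depth = 2
Step 3 ('neg'): stack = [3, -3], depth = 2
Step 4 ('push 19'): stack = [3, -3, 19], depth = 3
Step 5 ('pop'): stack = [3, -3], depth = 2
Step 6 ('pop'): stack = [3], depth = 1
Step 7 ('rot'): needs 3 value(s) but depth is 1 — STACK UNDERFLOW

Answer: step 7: rot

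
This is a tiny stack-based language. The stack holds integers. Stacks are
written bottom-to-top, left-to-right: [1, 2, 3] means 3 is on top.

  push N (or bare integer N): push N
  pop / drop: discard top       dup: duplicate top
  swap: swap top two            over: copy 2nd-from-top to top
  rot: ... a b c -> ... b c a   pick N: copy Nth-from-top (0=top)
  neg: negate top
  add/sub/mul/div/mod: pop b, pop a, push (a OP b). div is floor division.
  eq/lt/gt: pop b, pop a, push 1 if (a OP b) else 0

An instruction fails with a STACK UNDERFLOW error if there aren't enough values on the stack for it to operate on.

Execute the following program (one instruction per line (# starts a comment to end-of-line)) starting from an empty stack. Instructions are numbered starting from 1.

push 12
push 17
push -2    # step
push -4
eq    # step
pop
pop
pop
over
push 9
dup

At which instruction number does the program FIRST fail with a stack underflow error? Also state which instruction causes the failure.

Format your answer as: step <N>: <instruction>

Answer: step 9: over

Derivation:
Step 1 ('push 12'): stack = [12], depth = 1
Step 2 ('push 17'): stack = [12, 17], depth = 2
Step 3 ('push -2'): stack = [12, 17, -2], depth = 3
Step 4 ('push -4'): stack = [12, 17, -2, -4], depth = 4
Step 5 ('eq'): stack = [12, 17, 0], depth = 3
Step 6 ('pop'): stack = [12, 17], depth = 2
Step 7 ('pop'): stack = [12], depth = 1
Step 8 ('pop'): stack = [], depth = 0
Step 9 ('over'): needs 2 value(s) but depth is 0 — STACK UNDERFLOW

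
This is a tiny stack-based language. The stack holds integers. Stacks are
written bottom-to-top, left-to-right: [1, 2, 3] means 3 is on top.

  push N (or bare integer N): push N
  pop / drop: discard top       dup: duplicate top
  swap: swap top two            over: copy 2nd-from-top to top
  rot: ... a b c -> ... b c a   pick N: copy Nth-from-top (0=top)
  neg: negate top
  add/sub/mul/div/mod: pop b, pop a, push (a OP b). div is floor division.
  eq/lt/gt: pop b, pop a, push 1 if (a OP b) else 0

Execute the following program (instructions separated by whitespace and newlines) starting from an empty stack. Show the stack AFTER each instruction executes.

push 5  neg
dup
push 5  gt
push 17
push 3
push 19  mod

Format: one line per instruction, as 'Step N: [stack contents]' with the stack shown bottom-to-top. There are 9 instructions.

Step 1: [5]
Step 2: [-5]
Step 3: [-5, -5]
Step 4: [-5, -5, 5]
Step 5: [-5, 0]
Step 6: [-5, 0, 17]
Step 7: [-5, 0, 17, 3]
Step 8: [-5, 0, 17, 3, 19]
Step 9: [-5, 0, 17, 3]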